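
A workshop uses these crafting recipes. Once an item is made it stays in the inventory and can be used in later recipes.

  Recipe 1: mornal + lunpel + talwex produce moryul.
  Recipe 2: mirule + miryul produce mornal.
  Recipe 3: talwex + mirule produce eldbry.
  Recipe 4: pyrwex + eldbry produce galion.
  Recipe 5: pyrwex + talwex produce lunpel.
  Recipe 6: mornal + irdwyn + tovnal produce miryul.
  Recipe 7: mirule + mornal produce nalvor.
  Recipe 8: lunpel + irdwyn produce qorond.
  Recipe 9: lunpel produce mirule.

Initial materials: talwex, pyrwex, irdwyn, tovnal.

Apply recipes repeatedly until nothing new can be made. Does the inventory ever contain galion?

Yes

Using Recipe 5, pyrwex and talwex make lunpel.
lunpel → mirule (Recipe 9).
Using Recipe 3, talwex and mirule make eldbry.
pyrwex + eldbry → galion (Recipe 4).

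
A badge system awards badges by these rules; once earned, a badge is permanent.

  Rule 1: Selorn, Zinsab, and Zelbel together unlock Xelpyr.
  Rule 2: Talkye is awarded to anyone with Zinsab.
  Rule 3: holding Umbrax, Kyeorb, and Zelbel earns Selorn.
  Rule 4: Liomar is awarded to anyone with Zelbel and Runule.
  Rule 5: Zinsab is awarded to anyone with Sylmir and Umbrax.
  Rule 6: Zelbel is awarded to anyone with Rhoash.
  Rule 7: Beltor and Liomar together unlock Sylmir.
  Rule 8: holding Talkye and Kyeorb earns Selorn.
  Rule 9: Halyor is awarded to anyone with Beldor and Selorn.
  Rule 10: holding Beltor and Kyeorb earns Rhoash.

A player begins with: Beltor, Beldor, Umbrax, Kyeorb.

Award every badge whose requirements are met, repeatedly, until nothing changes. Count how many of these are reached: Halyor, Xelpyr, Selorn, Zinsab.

With Beltor and Kyeorb, Rhoash is earned (Rule 10).
With Rhoash, Zelbel is earned (Rule 6).
With Umbrax, Kyeorb, and Zelbel, Selorn is earned (Rule 3).
With Beldor and Selorn, Halyor is earned (Rule 9).
Halyor: reached.
Xelpyr would need Selorn, Zinsab, and Zelbel (Rule 1), but Zinsab is never earned.
Selorn: reached.
Zinsab would need Sylmir and Umbrax (Rule 5), but Sylmir is never earned.
Reached: Halyor and Selorn — 2 of the 4.

2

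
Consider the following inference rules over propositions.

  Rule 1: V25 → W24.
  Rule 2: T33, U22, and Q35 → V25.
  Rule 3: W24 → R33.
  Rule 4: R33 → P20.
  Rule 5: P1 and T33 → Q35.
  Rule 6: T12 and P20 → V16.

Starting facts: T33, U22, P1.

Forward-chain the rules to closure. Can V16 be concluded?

No

V16 would need T12 and P20 (Rule 6), but T12 is never established.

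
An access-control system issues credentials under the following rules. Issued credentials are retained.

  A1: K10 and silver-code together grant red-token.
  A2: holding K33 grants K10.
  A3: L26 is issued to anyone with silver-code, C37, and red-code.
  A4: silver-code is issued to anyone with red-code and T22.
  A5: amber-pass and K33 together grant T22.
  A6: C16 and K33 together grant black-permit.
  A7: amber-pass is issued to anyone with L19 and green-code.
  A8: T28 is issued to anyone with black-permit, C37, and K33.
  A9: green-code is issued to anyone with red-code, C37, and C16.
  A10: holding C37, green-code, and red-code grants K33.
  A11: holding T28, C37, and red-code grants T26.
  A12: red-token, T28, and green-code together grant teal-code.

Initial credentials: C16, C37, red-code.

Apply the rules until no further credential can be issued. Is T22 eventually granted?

No

T22 would need amber-pass and K33 (A5), but amber-pass is never granted.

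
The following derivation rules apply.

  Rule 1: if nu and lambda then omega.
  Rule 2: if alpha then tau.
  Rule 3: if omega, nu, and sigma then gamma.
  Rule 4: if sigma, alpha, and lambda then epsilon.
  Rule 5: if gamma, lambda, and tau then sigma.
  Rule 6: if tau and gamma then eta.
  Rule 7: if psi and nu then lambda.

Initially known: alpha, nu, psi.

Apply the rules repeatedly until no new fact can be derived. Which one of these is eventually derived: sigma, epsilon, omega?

From psi and nu, Rule 7 gives lambda.
From nu and lambda, Rule 1 gives omega.
epsilon would need sigma, alpha, and lambda (Rule 4), but sigma is never established. sigma would need gamma, lambda, and tau (Rule 5), but gamma is never established.

omega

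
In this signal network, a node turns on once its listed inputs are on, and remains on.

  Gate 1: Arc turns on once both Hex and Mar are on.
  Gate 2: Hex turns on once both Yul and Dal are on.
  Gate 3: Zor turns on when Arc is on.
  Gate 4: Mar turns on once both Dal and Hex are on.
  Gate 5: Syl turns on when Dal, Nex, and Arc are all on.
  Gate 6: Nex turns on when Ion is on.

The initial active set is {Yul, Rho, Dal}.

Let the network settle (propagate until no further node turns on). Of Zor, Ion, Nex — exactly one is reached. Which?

Gate 2: Yul and Dal on → Hex on.
Dal and Hex are on, so Mar turns on (Gate 4).
Hex and Mar are on, so Arc turns on (Gate 1).
Gate 3: Arc on → Zor on.
No rule produces Ion, and it is not given. Nex would need Ion (Gate 6), but Ion never turns on.

Zor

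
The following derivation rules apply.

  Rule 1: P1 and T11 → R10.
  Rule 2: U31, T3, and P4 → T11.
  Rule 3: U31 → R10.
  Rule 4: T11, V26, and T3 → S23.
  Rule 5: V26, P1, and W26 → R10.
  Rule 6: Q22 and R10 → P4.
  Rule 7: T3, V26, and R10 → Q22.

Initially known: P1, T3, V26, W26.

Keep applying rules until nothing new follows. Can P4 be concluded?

V26, P1, and W26 hold, so R10 follows (Rule 5).
From T3, V26, and R10, Rule 7 gives Q22.
From Q22 and R10, Rule 6 gives P4.

Yes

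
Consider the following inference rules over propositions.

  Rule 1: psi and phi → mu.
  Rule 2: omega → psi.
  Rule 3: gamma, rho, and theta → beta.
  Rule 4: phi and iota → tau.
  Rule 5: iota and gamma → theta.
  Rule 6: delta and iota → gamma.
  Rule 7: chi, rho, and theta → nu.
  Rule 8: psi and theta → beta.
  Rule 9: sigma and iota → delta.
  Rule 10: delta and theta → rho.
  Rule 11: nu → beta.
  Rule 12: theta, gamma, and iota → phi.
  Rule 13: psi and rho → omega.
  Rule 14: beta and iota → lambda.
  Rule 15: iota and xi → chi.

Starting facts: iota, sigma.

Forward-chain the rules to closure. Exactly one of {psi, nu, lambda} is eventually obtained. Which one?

sigma and iota hold, so delta follows (Rule 9).
delta and iota hold, so gamma follows (Rule 6).
iota and gamma hold, so theta follows (Rule 5).
From delta and theta, Rule 10 gives rho.
gamma, rho, and theta hold, so beta follows (Rule 3).
From beta and iota, Rule 14 gives lambda.
nu would need chi, rho, and theta (Rule 7), but chi is never established. psi would need omega (Rule 2), but omega is never established.

lambda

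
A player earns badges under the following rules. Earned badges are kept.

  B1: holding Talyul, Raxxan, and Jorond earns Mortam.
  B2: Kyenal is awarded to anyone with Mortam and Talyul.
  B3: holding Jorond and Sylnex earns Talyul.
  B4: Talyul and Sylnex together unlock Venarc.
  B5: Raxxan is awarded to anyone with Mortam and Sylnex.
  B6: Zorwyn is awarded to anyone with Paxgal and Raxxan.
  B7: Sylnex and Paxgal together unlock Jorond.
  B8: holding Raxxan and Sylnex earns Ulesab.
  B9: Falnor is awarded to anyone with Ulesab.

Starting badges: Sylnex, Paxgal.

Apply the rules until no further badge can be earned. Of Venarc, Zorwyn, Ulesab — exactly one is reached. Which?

Venarc

With Sylnex and Paxgal, Jorond is earned (B7).
With Jorond and Sylnex, Talyul is earned (B3).
With Talyul and Sylnex, Venarc is earned (B4).
Ulesab would need Raxxan and Sylnex (B8), but Raxxan is never earned. Zorwyn would need Paxgal and Raxxan (B6), but Raxxan is never earned.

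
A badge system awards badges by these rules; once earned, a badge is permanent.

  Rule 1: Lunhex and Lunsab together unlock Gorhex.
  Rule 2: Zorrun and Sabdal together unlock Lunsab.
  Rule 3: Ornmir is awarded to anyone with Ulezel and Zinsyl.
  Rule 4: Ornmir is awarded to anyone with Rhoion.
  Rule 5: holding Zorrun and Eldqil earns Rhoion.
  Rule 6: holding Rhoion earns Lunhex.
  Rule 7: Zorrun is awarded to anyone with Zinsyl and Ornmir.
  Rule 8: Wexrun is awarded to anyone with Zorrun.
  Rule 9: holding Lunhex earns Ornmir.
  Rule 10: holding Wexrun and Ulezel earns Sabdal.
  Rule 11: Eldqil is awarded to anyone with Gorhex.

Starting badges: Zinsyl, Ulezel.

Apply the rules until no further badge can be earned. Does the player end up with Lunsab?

Yes

With Ulezel and Zinsyl, Ornmir is earned (Rule 3).
With Zinsyl and Ornmir, Zorrun is earned (Rule 7).
With Zorrun, Wexrun is earned (Rule 8).
With Wexrun and Ulezel, Sabdal is earned (Rule 10).
With Zorrun and Sabdal, Lunsab is earned (Rule 2).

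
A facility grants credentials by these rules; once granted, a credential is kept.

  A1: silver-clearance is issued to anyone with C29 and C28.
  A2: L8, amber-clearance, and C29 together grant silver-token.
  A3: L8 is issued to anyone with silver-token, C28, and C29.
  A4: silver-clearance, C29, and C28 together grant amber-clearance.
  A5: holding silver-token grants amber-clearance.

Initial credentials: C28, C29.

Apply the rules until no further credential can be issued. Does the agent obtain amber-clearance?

Yes

Holding C29 and C28 grants silver-clearance (A1).
Holding silver-clearance, C29, and C28 grants amber-clearance (A4).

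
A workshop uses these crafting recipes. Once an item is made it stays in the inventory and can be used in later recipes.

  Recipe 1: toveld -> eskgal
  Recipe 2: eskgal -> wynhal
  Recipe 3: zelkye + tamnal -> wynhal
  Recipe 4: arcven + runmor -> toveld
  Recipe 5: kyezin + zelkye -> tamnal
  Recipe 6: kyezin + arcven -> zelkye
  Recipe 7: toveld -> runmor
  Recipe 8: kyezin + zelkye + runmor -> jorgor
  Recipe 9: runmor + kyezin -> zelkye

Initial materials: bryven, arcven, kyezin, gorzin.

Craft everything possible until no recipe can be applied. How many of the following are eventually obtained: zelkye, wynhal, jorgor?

kyezin + arcven -> zelkye (Recipe 6).
kyezin + zelkye -> tamnal (Recipe 5).
zelkye + tamnal -> wynhal (Recipe 3).
zelkye: reached.
wynhal: reached.
jorgor would need kyezin, zelkye, and runmor (Recipe 8), but runmor is never obtained.
Reached: zelkye and wynhal — 2 of the 3.

2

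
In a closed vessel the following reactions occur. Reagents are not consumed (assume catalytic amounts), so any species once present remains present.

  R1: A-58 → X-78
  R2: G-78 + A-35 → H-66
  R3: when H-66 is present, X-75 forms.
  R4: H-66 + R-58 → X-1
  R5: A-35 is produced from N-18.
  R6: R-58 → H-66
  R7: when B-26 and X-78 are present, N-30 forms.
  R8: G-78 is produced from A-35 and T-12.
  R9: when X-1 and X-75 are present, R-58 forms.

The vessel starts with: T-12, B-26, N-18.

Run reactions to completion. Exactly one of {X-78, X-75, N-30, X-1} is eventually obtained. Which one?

N-18 present → A-35 forms (R5).
A-35 and T-12 present → G-78 forms (R8).
G-78 and A-35 present → H-66 forms (R2).
H-66 present → X-75 forms (R3).
X-1 would need H-66 and R-58 (R4), but R-58 never forms. X-78 would need A-58 (R1), but A-58 never forms. N-30 would need B-26 and X-78 (R7), but X-78 never forms.

X-75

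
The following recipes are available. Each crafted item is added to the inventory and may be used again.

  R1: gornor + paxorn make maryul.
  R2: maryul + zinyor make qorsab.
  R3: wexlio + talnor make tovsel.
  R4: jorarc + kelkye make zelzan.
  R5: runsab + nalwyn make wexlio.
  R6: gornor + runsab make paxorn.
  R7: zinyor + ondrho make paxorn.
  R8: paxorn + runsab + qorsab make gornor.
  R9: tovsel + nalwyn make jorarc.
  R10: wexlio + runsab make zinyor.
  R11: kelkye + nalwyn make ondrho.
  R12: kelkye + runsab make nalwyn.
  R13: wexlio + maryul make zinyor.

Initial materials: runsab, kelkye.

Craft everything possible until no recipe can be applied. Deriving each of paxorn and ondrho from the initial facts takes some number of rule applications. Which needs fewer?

ondrho

ondrho: kelkye + runsab → nalwyn (R12). kelkye + nalwyn → ondrho (R11). [2 rule applications]
paxorn: kelkye + runsab → nalwyn (R12). kelkye + nalwyn → ondrho (R11). runsab + nalwyn → wexlio (R5). wexlio + runsab → zinyor (R10). Using R7, zinyor and ondrho make paxorn. [5 rule applications]
ondrho needs fewer.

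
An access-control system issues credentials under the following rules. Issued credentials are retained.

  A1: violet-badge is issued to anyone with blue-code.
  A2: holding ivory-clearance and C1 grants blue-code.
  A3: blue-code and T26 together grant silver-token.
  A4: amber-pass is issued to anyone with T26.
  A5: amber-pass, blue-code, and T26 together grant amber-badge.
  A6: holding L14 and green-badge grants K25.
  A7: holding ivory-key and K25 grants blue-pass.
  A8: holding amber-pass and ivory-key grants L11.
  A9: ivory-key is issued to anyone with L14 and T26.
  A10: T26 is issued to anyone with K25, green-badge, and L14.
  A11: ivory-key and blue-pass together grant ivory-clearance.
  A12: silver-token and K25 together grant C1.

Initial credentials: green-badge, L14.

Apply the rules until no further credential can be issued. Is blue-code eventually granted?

blue-code would need ivory-clearance and C1 (A2), but C1 is never granted.

No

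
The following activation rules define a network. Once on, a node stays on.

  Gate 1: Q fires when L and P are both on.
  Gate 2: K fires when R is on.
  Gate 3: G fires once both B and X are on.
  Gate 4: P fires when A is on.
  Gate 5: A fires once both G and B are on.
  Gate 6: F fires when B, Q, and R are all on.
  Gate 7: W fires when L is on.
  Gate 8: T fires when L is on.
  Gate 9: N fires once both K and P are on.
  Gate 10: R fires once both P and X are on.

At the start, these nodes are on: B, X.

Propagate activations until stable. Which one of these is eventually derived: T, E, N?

B and X are on, so G fires (Gate 3).
G and B are on, so A fires (Gate 5).
Gate 4: A on → P on.
Gate 10: P and X on → R on.
Gate 2: R on → K on.
Gate 9: K and P on → N on.
T would need L (Gate 8), but L never turns on. No rule produces E, and it is not given.

N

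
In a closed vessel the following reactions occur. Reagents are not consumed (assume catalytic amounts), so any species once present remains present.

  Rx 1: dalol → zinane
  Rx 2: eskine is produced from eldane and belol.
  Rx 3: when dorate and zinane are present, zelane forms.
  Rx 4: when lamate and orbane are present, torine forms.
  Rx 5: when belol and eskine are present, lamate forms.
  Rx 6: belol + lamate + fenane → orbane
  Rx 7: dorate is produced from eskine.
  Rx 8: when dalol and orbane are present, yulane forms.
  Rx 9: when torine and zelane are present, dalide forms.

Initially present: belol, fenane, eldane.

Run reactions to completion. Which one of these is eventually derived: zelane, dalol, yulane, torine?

eldane and belol present → eskine forms (Rx 2).
belol and eskine present → lamate forms (Rx 5).
belol, lamate, and fenane present → orbane forms (Rx 6).
lamate and orbane present → torine forms (Rx 4).
yulane would need dalol and orbane (Rx 8), but dalol never forms. zelane would need dorate and zinane (Rx 3), but zinane never forms. No rule produces dalol, and it is not given.

torine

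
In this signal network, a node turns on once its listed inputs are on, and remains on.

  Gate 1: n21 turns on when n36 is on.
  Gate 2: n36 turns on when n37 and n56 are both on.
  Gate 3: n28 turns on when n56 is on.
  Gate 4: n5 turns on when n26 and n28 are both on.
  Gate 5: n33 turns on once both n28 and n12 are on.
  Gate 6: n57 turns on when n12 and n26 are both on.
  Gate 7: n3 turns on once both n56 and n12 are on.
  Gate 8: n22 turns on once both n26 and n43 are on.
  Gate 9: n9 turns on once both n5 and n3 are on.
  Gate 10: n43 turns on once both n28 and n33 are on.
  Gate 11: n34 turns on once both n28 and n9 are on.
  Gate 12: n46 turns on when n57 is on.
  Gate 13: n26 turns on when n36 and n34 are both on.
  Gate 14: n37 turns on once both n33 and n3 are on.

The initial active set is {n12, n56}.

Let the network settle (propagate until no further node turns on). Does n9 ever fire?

n9 would need n5 and n3 (Gate 9), but n5 never turns on.

No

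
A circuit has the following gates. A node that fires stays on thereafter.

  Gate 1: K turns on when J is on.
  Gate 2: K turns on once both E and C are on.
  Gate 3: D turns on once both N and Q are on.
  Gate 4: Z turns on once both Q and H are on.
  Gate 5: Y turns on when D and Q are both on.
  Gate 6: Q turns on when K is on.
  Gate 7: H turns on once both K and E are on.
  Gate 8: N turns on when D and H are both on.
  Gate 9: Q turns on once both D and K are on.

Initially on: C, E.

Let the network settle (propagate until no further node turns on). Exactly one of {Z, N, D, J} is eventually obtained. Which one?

E and C are on, so K turns on (Gate 2).
K is on, so Q turns on (Gate 6).
K and E are on, so H turns on (Gate 7).
Q and H are on, so Z turns on (Gate 4).
D would need N and Q (Gate 3), but N never turns on. No rule produces J, and it is not given. N would need D and H (Gate 8), but D never turns on.

Z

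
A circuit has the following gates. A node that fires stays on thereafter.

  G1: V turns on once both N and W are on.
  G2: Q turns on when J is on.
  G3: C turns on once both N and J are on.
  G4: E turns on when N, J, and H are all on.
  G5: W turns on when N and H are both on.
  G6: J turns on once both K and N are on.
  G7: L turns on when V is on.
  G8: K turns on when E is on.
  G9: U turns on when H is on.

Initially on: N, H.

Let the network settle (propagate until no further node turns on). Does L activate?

Yes

G5: N and H on → W on.
G1: N and W on → V on.
G7: V on → L on.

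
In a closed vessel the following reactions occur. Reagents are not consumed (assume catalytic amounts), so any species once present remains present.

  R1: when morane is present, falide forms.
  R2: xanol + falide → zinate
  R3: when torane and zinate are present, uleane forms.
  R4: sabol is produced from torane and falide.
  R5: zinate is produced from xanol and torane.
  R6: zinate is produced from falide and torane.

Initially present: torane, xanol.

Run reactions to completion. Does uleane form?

xanol and torane present → zinate forms (R5).
torane and zinate present → uleane forms (R3).

Yes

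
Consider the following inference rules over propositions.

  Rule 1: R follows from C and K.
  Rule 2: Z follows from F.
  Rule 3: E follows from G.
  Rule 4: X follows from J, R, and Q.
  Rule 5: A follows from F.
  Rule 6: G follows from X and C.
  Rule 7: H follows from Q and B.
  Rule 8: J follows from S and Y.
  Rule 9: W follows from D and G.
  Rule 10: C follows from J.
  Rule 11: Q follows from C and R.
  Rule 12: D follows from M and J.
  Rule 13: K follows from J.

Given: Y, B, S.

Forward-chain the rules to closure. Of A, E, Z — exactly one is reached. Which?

From S and Y, Rule 8 gives J.
From J, Rule 13 gives K.
J holds, so C follows (Rule 10).
From C and K, Rule 1 gives R.
C and R hold, so Q follows (Rule 11).
J, R, and Q hold, so X follows (Rule 4).
X and C hold, so G follows (Rule 6).
From G, Rule 3 gives E.
A would need F (Rule 5), but F is never established. Z would need F (Rule 2), but F is never established.

E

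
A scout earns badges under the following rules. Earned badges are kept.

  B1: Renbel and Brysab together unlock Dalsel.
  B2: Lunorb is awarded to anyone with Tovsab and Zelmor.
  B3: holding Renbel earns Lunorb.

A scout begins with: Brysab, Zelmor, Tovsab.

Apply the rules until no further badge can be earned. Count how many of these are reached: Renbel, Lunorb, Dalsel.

1

With Tovsab and Zelmor, Lunorb is earned (B2).
No rule produces Renbel, and it is not given.
Lunorb: reached.
Dalsel would need Renbel and Brysab (B1), but Renbel is never earned.
Reached: Lunorb — 1 of the 3.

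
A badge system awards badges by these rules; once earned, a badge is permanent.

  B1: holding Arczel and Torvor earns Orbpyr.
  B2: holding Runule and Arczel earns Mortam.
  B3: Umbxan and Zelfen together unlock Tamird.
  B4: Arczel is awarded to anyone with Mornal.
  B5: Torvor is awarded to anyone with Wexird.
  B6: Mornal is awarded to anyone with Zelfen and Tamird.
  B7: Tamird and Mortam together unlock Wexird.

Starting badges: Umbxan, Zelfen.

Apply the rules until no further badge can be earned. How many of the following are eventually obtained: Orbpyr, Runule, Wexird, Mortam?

0

Orbpyr would need Arczel and Torvor (B1), but Torvor is never earned.
No rule produces Runule, and it is not given.
Wexird would need Tamird and Mortam (B7), but Mortam is never earned.
Mortam would need Runule and Arczel (B2), but Runule is never earned.
None of the 4 are reached.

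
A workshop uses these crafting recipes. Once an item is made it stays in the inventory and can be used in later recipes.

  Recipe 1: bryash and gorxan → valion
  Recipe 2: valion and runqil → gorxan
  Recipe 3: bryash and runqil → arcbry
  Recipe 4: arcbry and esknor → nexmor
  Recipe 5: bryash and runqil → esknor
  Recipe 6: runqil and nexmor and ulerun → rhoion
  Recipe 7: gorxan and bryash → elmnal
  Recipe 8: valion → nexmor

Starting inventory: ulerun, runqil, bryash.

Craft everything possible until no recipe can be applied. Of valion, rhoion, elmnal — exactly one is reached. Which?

rhoion

Using Recipe 3, bryash and runqil make arcbry.
Using Recipe 5, bryash and runqil make esknor.
Using Recipe 4, arcbry and esknor make nexmor.
Using Recipe 6, runqil, nexmor, and ulerun make rhoion.
valion would need bryash and gorxan (Recipe 1), but gorxan is never obtained. elmnal would need gorxan and bryash (Recipe 7), but gorxan is never obtained.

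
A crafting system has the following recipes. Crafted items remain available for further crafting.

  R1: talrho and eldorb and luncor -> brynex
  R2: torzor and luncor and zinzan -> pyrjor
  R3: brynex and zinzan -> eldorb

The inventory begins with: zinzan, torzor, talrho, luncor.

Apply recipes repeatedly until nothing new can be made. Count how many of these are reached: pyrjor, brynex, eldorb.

Using R2, torzor, luncor, and zinzan make pyrjor.
pyrjor: reached.
brynex would need talrho, eldorb, and luncor (R1), but eldorb is never obtained.
eldorb would need brynex and zinzan (R3), but brynex is never obtained.
Reached: pyrjor — 1 of the 3.

1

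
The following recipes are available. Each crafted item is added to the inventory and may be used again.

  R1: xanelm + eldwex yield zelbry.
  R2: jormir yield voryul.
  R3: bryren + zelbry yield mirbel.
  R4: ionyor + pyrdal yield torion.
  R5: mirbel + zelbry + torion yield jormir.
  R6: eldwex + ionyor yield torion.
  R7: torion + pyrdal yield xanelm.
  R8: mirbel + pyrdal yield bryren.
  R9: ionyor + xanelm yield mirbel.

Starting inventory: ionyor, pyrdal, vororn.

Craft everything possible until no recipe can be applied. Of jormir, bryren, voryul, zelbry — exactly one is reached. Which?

bryren

ionyor + pyrdal → torion (R4).
torion + pyrdal → xanelm (R7).
Using R9, ionyor and xanelm make mirbel.
Using R8, mirbel and pyrdal make bryren.
jormir would need mirbel, zelbry, and torion (R5), but zelbry is never obtained. voryul would need jormir (R2), but jormir is never obtained. zelbry would need xanelm and eldwex (R1), but eldwex is never obtained.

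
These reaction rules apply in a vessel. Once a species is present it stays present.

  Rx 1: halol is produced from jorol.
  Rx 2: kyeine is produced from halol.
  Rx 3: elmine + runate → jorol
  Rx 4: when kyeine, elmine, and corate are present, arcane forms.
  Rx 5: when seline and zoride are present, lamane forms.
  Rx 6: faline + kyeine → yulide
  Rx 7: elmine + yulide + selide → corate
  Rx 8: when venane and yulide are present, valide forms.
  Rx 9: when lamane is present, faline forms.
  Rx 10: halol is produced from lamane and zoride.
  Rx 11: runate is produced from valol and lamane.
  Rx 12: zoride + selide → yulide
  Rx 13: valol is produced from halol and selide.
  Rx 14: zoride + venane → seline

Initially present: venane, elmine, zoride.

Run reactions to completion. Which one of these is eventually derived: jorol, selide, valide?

valide

zoride and venane present → seline forms (Rx 14).
seline and zoride present → lamane forms (Rx 5).
lamane and zoride present → halol forms (Rx 10).
lamane present → faline forms (Rx 9).
halol present → kyeine forms (Rx 2).
faline and kyeine present → yulide forms (Rx 6).
venane and yulide present → valide forms (Rx 8).
jorol would need elmine and runate (Rx 3), but runate never forms. No rule produces selide, and it is not given.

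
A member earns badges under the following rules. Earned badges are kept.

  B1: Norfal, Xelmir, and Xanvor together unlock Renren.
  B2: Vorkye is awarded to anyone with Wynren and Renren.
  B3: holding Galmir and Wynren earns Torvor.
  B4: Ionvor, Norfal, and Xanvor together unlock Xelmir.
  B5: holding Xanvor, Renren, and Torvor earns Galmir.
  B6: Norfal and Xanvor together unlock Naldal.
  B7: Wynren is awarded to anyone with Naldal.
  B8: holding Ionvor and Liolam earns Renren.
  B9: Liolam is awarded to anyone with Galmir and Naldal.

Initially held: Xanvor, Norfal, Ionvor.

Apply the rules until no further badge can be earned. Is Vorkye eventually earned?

With Norfal and Xanvor, Naldal is earned (B6).
With Ionvor, Norfal, and Xanvor, Xelmir is earned (B4).
With Norfal, Xelmir, and Xanvor, Renren is earned (B1).
With Naldal, Wynren is earned (B7).
With Wynren and Renren, Vorkye is earned (B2).

Yes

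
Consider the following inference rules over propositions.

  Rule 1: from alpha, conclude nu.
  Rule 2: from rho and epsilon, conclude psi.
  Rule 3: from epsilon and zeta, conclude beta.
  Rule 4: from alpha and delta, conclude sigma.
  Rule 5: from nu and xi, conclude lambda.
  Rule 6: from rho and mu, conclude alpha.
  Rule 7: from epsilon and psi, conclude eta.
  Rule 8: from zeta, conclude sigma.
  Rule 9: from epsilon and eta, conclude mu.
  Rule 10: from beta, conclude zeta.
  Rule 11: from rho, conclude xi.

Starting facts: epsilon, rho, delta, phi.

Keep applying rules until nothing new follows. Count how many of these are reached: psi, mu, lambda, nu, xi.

5

rho holds, so xi follows (Rule 11).
From rho and epsilon, Rule 2 gives psi.
epsilon and psi hold, so eta follows (Rule 7).
From epsilon and eta, Rule 9 gives mu.
From rho and mu, Rule 6 gives alpha.
From alpha, Rule 1 gives nu.
nu and xi hold, so lambda follows (Rule 5).
psi: reached.
mu: reached.
lambda: reached.
nu: reached.
xi: reached.
All 5 are reached.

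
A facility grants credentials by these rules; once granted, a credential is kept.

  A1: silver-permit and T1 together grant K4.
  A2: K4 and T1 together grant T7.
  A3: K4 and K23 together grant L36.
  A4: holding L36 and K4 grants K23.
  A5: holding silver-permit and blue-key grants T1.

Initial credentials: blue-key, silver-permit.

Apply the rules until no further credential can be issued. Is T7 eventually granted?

Yes

Holding silver-permit and blue-key grants T1 (A5).
Holding silver-permit and T1 grants K4 (A1).
Holding K4 and T1 grants T7 (A2).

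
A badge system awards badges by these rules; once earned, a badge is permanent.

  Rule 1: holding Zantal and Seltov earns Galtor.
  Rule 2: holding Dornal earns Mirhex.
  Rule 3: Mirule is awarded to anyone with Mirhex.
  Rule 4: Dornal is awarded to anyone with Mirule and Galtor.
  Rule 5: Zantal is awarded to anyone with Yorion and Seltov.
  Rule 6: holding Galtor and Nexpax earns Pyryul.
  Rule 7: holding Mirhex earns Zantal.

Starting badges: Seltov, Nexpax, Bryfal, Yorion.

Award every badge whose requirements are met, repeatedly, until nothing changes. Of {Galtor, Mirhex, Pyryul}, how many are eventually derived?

2

With Yorion and Seltov, Zantal is earned (Rule 5).
With Zantal and Seltov, Galtor is earned (Rule 1).
With Galtor and Nexpax, Pyryul is earned (Rule 6).
Galtor: reached.
Mirhex would need Dornal (Rule 2), but Dornal is never earned.
Pyryul: reached.
Reached: Galtor and Pyryul — 2 of the 3.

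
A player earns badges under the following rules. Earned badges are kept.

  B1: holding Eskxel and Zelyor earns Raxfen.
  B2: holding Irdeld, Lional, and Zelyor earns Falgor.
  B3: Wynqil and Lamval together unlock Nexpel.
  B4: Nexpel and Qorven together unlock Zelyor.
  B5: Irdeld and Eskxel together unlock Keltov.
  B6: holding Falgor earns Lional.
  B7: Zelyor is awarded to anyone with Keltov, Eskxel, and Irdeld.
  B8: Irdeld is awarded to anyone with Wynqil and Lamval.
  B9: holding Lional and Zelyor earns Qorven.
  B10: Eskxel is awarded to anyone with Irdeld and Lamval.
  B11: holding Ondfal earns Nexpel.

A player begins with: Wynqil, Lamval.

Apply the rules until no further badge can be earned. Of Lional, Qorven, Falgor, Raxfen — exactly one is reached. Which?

Raxfen

With Wynqil and Lamval, Irdeld is earned (B8).
With Irdeld and Lamval, Eskxel is earned (B10).
With Irdeld and Eskxel, Keltov is earned (B5).
With Keltov, Eskxel, and Irdeld, Zelyor is earned (B7).
With Eskxel and Zelyor, Raxfen is earned (B1).
Falgor would need Irdeld, Lional, and Zelyor (B2), but Lional is never earned. Qorven would need Lional and Zelyor (B9), but Lional is never earned. Lional would need Falgor (B6), but Falgor is never earned.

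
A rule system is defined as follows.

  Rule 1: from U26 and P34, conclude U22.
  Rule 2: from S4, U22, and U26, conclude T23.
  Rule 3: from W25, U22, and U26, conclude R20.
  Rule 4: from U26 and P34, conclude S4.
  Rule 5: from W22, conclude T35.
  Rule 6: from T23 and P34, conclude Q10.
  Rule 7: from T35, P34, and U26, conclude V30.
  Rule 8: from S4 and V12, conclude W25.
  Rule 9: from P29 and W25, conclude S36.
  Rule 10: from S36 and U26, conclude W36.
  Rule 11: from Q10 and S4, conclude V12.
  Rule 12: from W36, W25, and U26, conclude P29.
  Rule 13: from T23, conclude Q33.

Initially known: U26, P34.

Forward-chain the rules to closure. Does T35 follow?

T35 would need W22 (Rule 5), but W22 is never established.

No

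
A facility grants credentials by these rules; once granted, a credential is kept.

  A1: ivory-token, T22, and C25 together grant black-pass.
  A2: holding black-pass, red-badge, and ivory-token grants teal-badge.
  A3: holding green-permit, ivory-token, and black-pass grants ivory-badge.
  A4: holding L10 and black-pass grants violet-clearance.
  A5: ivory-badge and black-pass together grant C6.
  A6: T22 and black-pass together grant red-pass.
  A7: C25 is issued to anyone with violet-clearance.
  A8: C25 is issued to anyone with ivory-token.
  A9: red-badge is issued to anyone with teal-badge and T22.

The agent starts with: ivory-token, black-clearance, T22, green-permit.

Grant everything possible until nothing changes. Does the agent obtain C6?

Yes

Holding ivory-token grants C25 (A8).
Holding ivory-token, T22, and C25 grants black-pass (A1).
Holding green-permit, ivory-token, and black-pass grants ivory-badge (A3).
Holding ivory-badge and black-pass grants C6 (A5).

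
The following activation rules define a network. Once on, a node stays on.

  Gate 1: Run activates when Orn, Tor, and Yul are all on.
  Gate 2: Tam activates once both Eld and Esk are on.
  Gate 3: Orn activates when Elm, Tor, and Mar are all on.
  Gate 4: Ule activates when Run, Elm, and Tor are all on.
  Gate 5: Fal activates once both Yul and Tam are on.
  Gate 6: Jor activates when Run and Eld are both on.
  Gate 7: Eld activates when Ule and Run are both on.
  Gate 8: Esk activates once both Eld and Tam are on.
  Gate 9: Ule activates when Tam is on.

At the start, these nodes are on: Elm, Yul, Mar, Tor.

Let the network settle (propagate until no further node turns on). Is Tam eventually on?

No

Tam would need Eld and Esk (Gate 2), but Esk never turns on.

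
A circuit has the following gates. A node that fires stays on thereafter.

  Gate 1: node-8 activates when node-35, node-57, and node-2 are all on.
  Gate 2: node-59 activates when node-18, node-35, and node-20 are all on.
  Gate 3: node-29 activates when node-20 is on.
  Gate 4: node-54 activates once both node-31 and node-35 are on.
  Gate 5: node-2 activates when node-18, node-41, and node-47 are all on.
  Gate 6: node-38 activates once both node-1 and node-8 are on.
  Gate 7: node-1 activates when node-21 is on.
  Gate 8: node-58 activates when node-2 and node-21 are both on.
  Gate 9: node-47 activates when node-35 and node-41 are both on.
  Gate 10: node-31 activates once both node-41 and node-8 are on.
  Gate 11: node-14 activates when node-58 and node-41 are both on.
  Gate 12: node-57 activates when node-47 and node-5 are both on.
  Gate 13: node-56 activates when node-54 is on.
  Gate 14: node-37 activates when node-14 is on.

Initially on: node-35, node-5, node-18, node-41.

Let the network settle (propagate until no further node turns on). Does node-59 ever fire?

No

node-59 would need node-18, node-35, and node-20 (Gate 2), but node-20 never turns on.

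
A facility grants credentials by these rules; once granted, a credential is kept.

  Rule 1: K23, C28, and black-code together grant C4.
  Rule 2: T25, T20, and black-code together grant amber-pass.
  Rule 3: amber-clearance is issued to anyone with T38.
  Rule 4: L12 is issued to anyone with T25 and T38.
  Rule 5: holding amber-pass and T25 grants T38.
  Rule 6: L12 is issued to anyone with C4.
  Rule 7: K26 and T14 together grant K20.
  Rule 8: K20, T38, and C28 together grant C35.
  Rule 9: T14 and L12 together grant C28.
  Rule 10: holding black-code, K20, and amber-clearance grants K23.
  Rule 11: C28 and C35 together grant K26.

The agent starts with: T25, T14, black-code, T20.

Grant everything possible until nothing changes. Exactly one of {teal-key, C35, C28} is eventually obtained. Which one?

C28

Holding T25, T20, and black-code grants amber-pass (Rule 2).
Holding amber-pass and T25 grants T38 (Rule 5).
Holding T25 and T38 grants L12 (Rule 4).
Holding T14 and L12 grants C28 (Rule 9).
C35 would need K20, T38, and C28 (Rule 8), but K20 is never granted. No rule produces teal-key, and it is not given.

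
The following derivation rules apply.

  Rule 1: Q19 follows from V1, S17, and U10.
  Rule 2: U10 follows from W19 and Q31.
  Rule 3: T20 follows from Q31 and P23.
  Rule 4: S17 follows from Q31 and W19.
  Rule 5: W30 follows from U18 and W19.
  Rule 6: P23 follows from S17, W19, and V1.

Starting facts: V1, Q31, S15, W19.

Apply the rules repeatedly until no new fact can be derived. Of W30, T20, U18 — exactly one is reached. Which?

Q31 and W19 hold, so S17 follows (Rule 4).
S17, W19, and V1 hold, so P23 follows (Rule 6).
Q31 and P23 hold, so T20 follows (Rule 3).
W30 would need U18 and W19 (Rule 5), but U18 is never established. No rule produces U18, and it is not given.

T20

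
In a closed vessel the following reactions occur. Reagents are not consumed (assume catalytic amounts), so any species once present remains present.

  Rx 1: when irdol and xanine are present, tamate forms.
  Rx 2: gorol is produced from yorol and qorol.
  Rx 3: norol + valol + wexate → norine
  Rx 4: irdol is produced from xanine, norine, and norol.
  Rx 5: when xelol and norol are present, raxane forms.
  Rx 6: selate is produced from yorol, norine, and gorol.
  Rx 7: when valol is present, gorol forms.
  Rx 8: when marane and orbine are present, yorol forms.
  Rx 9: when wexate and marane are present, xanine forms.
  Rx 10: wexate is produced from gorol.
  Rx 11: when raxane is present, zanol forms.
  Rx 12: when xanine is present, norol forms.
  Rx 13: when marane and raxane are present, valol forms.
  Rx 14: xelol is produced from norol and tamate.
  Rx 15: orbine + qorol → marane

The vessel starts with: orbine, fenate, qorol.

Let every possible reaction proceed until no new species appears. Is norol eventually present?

orbine and qorol present → marane forms (Rx 15).
marane and orbine present → yorol forms (Rx 8).
yorol and qorol present → gorol forms (Rx 2).
gorol present → wexate forms (Rx 10).
wexate and marane present → xanine forms (Rx 9).
xanine present → norol forms (Rx 12).

Yes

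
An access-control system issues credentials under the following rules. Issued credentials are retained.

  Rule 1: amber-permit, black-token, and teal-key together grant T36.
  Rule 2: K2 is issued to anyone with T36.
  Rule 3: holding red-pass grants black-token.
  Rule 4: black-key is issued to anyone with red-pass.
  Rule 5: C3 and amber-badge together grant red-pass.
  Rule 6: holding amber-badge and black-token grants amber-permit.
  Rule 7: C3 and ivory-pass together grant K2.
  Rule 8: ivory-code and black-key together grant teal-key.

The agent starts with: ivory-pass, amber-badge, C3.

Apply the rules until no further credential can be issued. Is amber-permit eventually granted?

Yes

Holding C3 and amber-badge grants red-pass (Rule 5).
Holding red-pass grants black-token (Rule 3).
Holding amber-badge and black-token grants amber-permit (Rule 6).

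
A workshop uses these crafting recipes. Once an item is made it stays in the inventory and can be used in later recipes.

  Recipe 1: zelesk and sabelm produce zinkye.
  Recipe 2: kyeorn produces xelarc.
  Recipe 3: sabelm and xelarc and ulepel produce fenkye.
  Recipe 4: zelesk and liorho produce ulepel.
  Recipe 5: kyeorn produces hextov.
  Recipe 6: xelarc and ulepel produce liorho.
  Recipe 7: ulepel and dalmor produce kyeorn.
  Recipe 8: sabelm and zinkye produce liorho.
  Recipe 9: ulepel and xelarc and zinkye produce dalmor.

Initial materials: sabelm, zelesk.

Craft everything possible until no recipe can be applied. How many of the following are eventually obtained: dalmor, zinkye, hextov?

1

Using Recipe 1, zelesk and sabelm make zinkye.
dalmor would need ulepel, xelarc, and zinkye (Recipe 9), but xelarc is never obtained.
zinkye: reached.
hextov would need kyeorn (Recipe 5), but kyeorn is never obtained.
Reached: zinkye — 1 of the 3.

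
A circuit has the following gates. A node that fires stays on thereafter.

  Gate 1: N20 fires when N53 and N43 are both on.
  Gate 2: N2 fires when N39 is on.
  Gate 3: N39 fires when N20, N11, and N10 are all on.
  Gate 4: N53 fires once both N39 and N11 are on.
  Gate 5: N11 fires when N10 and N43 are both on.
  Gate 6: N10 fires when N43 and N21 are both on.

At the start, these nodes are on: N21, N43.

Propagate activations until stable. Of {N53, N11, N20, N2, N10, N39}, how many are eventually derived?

Gate 6: N43 and N21 on → N10 on.
Gate 5: N10 and N43 on → N11 on.
N53 would need N39 and N11 (Gate 4), but N39 never turns on.
N11: reached.
N20 would need N53 and N43 (Gate 1), but N53 never turns on.
N2 would need N39 (Gate 2), but N39 never turns on.
N10: reached.
N39 would need N20, N11, and N10 (Gate 3), but N20 never turns on.
Reached: N11 and N10 — 2 of the 6.

2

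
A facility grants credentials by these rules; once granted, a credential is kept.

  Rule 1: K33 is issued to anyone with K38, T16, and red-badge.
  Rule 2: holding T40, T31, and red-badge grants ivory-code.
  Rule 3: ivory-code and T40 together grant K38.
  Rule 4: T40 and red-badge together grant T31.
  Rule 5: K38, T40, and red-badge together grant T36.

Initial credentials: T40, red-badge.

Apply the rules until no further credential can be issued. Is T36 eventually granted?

Yes

Holding T40 and red-badge grants T31 (Rule 4).
Holding T40, T31, and red-badge grants ivory-code (Rule 2).
Holding ivory-code and T40 grants K38 (Rule 3).
Holding K38, T40, and red-badge grants T36 (Rule 5).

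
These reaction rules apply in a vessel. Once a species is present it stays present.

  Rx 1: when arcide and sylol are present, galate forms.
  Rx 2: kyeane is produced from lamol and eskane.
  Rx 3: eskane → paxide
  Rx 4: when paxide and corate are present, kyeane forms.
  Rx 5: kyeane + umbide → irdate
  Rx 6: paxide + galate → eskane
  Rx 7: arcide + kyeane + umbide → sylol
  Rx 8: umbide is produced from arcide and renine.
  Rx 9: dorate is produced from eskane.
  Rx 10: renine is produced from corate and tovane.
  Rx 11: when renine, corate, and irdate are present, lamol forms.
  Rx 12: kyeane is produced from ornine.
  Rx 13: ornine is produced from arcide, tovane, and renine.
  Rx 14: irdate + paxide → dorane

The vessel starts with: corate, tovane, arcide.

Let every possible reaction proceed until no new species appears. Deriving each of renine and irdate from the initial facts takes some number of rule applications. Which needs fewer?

renine

renine: corate and tovane present → renine forms (Rx 10). [1 rule application]
irdate: corate and tovane present → renine forms (Rx 10). arcide, tovane, and renine present → ornine forms (Rx 13). arcide and renine present → umbide forms (Rx 8). ornine present → kyeane forms (Rx 12). kyeane and umbide present → irdate forms (Rx 5). [5 rule applications]
renine needs fewer.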